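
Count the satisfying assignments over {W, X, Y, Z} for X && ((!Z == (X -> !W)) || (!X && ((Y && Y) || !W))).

4

Initial set: {(X && ((!Z == (X -> !W)) || (!X && ((Y && Y) || !W))))}.
(X && ((!Z == (X -> !W)) || (!X && ((Y && Y) || !W)))): α-rule — add X, ((!Z == (X -> !W)) || (!X && ((Y && Y) || !W))).
((!Z == (X -> !W)) || (!X && ((Y && Y) || !W))): β-rule — branch into (!Z == (X -> !W))  //  (!X && ((Y && Y) || !W)).
  branch 1 (add (!Z == (X -> !W))):
    (!Z == (X -> !W)): β-rule — branch into !Z, (X -> !W)  //  !!Z, !(X -> !W).
      branch 1.1 (add !Z, (X -> !W)):
        (X -> !W): β-rule — branch into !X  //  !W.
          branch 1.1.1 (add !X):
            × closes — contains both X and !X.
          branch 1.1.2 (add !W):
            ○ open, literals {W=0, X=1, Z=0}.
      branch 1.2 (add !!Z, !(X -> !W)):
        !(X -> !W): α-rule — add X, !!W.
        ○ open, literals {W=1, X=1, Z=1}.
  branch 2 (add (!X && ((Y && Y) || !W))):
    (!X && ((Y && Y) || !W)): α-rule — add !X, ((Y && Y) || !W).
    × closes — contains both X and !X.
2 branches closed, 2 open.
Each open branch fixes some atoms; the unmentioned ones are free. Counting distinct full assignments: branch {W=0, X=1, Z=0} (Y) contributes 2 new; branch {W=1, X=1, Z=1} (Y) contributes 2 new. Total: 4.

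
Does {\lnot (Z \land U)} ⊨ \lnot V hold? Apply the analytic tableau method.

Initial set: {\lnot (Z \land U); \lnot \lnot V}.
\lnot (Z \land U): β-rule — branch into \lnot Z  //  \lnot U.
  branch 1 (add \lnot Z):
    ○ open, literals {V=T, Z=F}.
  branch 2 (add \lnot U):
    ○ open, literals {U=F, V=T}.
0 branches closed, 2 open.
An open branch gives a countermodel: V=T, Z=F (unmentioned atoms arbitrary); the premises hold there but the conclusion fails.

No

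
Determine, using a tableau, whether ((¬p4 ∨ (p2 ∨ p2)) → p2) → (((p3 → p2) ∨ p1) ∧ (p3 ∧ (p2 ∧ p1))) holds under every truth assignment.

Not valid

Assume the negation and expand:
Initial set: {F (((¬p4 ∨ (p2 ∨ p2)) → p2) → (((p3 → p2) ∨ p1) ∧ (p3 ∧ (p2 ∧ p1))))}.
F (((¬p4 ∨ (p2 ∨ p2)) → p2) → (((p3 → p2) ∨ p1) ∧ (p3 ∧ (p2 ∧ p1)))): α-rule — add T ((¬p4 ∨ (p2 ∨ p2)) → p2), F (((p3 → p2) ∨ p1) ∧ (p3 ∧ (p2 ∧ p1))).
T ((¬p4 ∨ (p2 ∨ p2)) → p2): β-rule — branch into F (¬p4 ∨ (p2 ∨ p2))  //  T p2.
  branch 1 (add F (¬p4 ∨ (p2 ∨ p2))):
    F (¬p4 ∨ (p2 ∨ p2)): α-rule — add F ¬p4, F (p2 ∨ p2).
    F (p2 ∨ p2): α-rule — add F p2, F p2.
    F (((p3 → p2) ∨ p1) ∧ (p3 ∧ (p2 ∧ p1))): β-rule — branch into F ((p3 → p2) ∨ p1)  //  F (p3 ∧ (p2 ∧ p1)).
      branch 1.1 (add F ((p3 → p2) ∨ p1)):
        F ((p3 → p2) ∨ p1): α-rule — add F (p3 → p2), F p1.
        F (p3 → p2): α-rule — add T p3, F p2.
        ○ open, literals {p1=false, p2=false, p3=true, p4=true}.
      branch 1.2 (add F (p3 ∧ (p2 ∧ p1))):
        F (p3 ∧ (p2 ∧ p1)): β-rule — branch into F p3  //  F (p2 ∧ p1).
          branch 1.2.1 (add F p3):
            ○ open, literals {p2=false, p3=false, p4=true}.
          branch 1.2.2 (add F (p2 ∧ p1)):
            F (p2 ∧ p1): β-rule — branch into F p2  //  F p1.
              branch 1.2.2.1 (add F p2):
                ○ open, literals {p2=false, p4=true}.
              branch 1.2.2.2 (add F p1):
                ○ open, literals {p1=false, p2=false, p4=true}.
  branch 2 (add T p2):
    F (((p3 → p2) ∨ p1) ∧ (p3 ∧ (p2 ∧ p1))): β-rule — branch into F ((p3 → p2) ∨ p1)  //  F (p3 ∧ (p2 ∧ p1)).
      branch 2.1 (add F ((p3 → p2) ∨ p1)):
        F ((p3 → p2) ∨ p1): α-rule — add F (p3 → p2), F p1.
        F (p3 → p2): α-rule — add T p3, F p2.
        × closes — contains both p2 and ¬p2.
      branch 2.2 (add F (p3 ∧ (p2 ∧ p1))):
        F (p3 ∧ (p2 ∧ p1)): β-rule — branch into F p3  //  F (p2 ∧ p1).
          branch 2.2.1 (add F p3):
            ○ open, literals {p2=true, p3=false}.
          branch 2.2.2 (add F (p2 ∧ p1)):
            F (p2 ∧ p1): β-rule — branch into F p2  //  F p1.
              branch 2.2.2.1 (add F p2):
                × closes — contains both p2 and ¬p2.
              branch 2.2.2.2 (add F p1):
                ○ open, literals {p1=false, p2=true}.
2 branches closed, 6 open.
An open branch gives a countermodel: p1=false, p2=false, p3=true, p4=true (unmentioned atoms arbitrary); under it the original formula is false.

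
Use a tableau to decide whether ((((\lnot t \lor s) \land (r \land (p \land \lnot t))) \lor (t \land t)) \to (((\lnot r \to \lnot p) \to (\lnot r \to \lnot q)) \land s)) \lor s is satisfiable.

Satisfiable

Initial set: {(((((\lnot t \lor s) \land (r \land (p \land \lnot t))) \lor (t \land t)) \to (((\lnot r \to \lnot p) \to (\lnot r \to \lnot q)) \land s)) \lor s)}.
(((((\lnot t \lor s) \land (r \land (p \land \lnot t))) \lor (t \land t)) \to (((\lnot r \to \lnot p) \to (\lnot r \to \lnot q)) \land s)) \lor s): β-rule — branch into ((((\lnot t \lor s) \land (r \land (p \land \lnot t))) \lor (t \land t)) \to (((\lnot r \to \lnot p) \to (\lnot r \to \lnot q)) \land s))  //  s.
  branch 1 (add ((((\lnot t \lor s) \land (r \land (p \land \lnot t))) \lor (t \land t)) \to (((\lnot r \to \lnot p) \to (\lnot r \to \lnot q)) \land s))):
    ((((\lnot t \lor s) \land (r \land (p \land \lnot t))) \lor (t \land t)) \to (((\lnot r \to \lnot p) \to (\lnot r \to \lnot q)) \land s)): β-rule — branch into \lnot (((\lnot t \lor s) \land (r \land (p \land \lnot t))) \lor (t \land t))  //  (((\lnot r \to \lnot p) \to (\lnot r \to \lnot q)) \land s).
      branch 1.1 (add \lnot (((\lnot t \lor s) \land (r \land (p \land \lnot t))) \lor (t \land t))):
        \lnot (((\lnot t \lor s) \land (r \land (p \land \lnot t))) \lor (t \land t)): α-rule — add \lnot ((\lnot t \lor s) \land (r \land (p \land \lnot t))), \lnot (t \land t).
        \lnot ((\lnot t \lor s) \land (r \land (p \land \lnot t))): β-rule — branch into \lnot (\lnot t \lor s)  //  \lnot (r \land (p \land \lnot t)).
          branch 1.1.1 (add \lnot (\lnot t \lor s)):
            \lnot (\lnot t \lor s): α-rule — add \lnot \lnot t, \lnot s.
            \lnot (t \land t): β-rule — branch into \lnot t  //  \lnot t.
              branch 1.1.1.1 (add \lnot t):
                × closes — contains both t and \lnot t.
              branch 1.1.1.2 (add \lnot t):
                × closes — contains both t and \lnot t.
          branch 1.1.2 (add \lnot (r \land (p \land \lnot t))):
            \lnot (t \land t): β-rule — branch into \lnot t  //  \lnot t.
              branch 1.1.2.1 (add \lnot t):
                \lnot (r \land (p \land \lnot t)): β-rule — branch into \lnot r  //  \lnot (p \land \lnot t).
                  branch 1.1.2.1.1 (add \lnot r):
                    ○ open, literals {r=F, t=F}.
                  branch 1.1.2.1.2 (add \lnot (p \land \lnot t)):
                    \lnot (p \land \lnot t): β-rule — branch into \lnot p  //  \lnot \lnot t.
                      branch 1.1.2.1.2.1 (add \lnot p):
                        ○ open, literals {p=F, t=F}.
                      branch 1.1.2.1.2.2 (add \lnot \lnot t):
                        × closes — contains both t and \lnot t.
              branch 1.1.2.2 (add \lnot t):
                \lnot (r \land (p \land \lnot t)): β-rule — branch into \lnot r  //  \lnot (p \land \lnot t).
                  branch 1.1.2.2.1 (add \lnot r):
                    ○ open, literals {r=F, t=F}.
                  branch 1.1.2.2.2 (add \lnot (p \land \lnot t)):
                    \lnot (p \land \lnot t): β-rule — branch into \lnot p  //  \lnot \lnot t.
                      branch 1.1.2.2.2.1 (add \lnot p):
                        ○ open, literals {p=F, t=F}.
                      branch 1.1.2.2.2.2 (add \lnot \lnot t):
                        × closes — contains both t and \lnot t.
      branch 1.2 (add (((\lnot r \to \lnot p) \to (\lnot r \to \lnot q)) \land s)):
        (((\lnot r \to \lnot p) \to (\lnot r \to \lnot q)) \land s): α-rule — add ((\lnot r \to \lnot p) \to (\lnot r \to \lnot q)), s.
        ((\lnot r \to \lnot p) \to (\lnot r \to \lnot q)): β-rule — branch into \lnot (\lnot r \to \lnot p)  //  (\lnot r \to \lnot q).
          branch 1.2.1 (add \lnot (\lnot r \to \lnot p)):
            \lnot (\lnot r \to \lnot p): α-rule — add \lnot r, \lnot \lnot p.
            ○ open, literals {p=T, r=F, s=T}.
          branch 1.2.2 (add (\lnot r \to \lnot q)):
            (\lnot r \to \lnot q): β-rule — branch into \lnot \lnot r  //  \lnot q.
              branch 1.2.2.1 (add \lnot \lnot r):
                ○ open, literals {r=T, s=T}.
              branch 1.2.2.2 (add \lnot q):
                ○ open, literals {q=F, s=T}.
  branch 2 (add s):
    ○ open, literals {s=T}.
4 branches closed, 8 open.
An open branch gives a satisfying assignment: r=F, t=F.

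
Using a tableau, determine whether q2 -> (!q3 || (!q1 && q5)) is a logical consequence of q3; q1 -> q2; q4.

Initial set: {q3; (q1 -> q2); q4; !(q2 -> (!q3 || (!q1 && q5)))}.
!(q2 -> (!q3 || (!q1 && q5))): α-rule — add q2, !(!q3 || (!q1 && q5)).
!(!q3 || (!q1 && q5)): α-rule — add !!q3, !(!q1 && q5).
(q1 -> q2): β-rule — branch into !q1  //  q2.
  branch 1 (add !q1):
    !(!q1 && q5): β-rule — branch into !!q1  //  !q5.
      branch 1.1 (add !!q1):
        × closes — contains both q1 and !q1.
      branch 1.2 (add !q5):
        ○ open, literals {q1=F, q2=T, q3=T, q4=T, q5=F}.
  branch 2 (add q2):
    !(!q1 && q5): β-rule — branch into !!q1  //  !q5.
      branch 2.1 (add !!q1):
        ○ open, literals {q1=T, q2=T, q3=T, q4=T}.
      branch 2.2 (add !q5):
        ○ open, literals {q2=T, q3=T, q4=T, q5=F}.
1 branch closed, 3 open.
An open branch gives a countermodel: q1=F, q2=T, q3=T, q4=T, q5=F (unmentioned atoms arbitrary); the premises hold there but the conclusion fails.

No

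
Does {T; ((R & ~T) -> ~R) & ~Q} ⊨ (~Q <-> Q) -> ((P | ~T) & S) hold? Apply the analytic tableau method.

Yes

Initial set: {T; (((R & ~T) -> ~R) & ~Q); ~((~Q <-> Q) -> ((P | ~T) & S))}.
(((R & ~T) -> ~R) & ~Q): α-rule — add ((R & ~T) -> ~R), ~Q.
~((~Q <-> Q) -> ((P | ~T) & S)): α-rule — add (~Q <-> Q), ~((P | ~T) & S).
((R & ~T) -> ~R): β-rule — branch into ~(R & ~T)  //  ~R.
  branch 1 (add ~(R & ~T)):
    (~Q <-> Q): β-rule — branch into ~Q, Q  //  ~~Q, ~Q.
      branch 1.1 (add ~Q, Q):
        × closes — contains both Q and ~Q.
      branch 1.2 (add ~~Q, ~Q):
        × closes — contains both Q and ~Q.
  branch 2 (add ~R):
    (~Q <-> Q): β-rule — branch into ~Q, Q  //  ~~Q, ~Q.
      branch 2.1 (add ~Q, Q):
        × closes — contains both Q and ~Q.
      branch 2.2 (add ~~Q, ~Q):
        × closes — contains both Q and ~Q.
All 4 branches close.
Every branch closed, so the premises entail the conclusion.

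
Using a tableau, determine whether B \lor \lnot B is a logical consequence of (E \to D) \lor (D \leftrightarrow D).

Initial set: {((E \to D) \lor (D \leftrightarrow D)); \lnot (B \lor \lnot B)}.
\lnot (B \lor \lnot B): α-rule — add \lnot B, \lnot \lnot B.
× closes — contains both B and \lnot B.
All 1 branch closes.
Every branch closed, so the premises entail the conclusion.

Yes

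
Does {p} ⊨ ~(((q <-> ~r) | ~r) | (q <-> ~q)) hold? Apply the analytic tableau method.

Initial set: {p; ~~(((q <-> ~r) | ~r) | (q <-> ~q))}.
~~(((q <-> ~r) | ~r) | (q <-> ~q)): β-rule — branch into ((q <-> ~r) | ~r)  //  (q <-> ~q).
  branch 1 (add ((q <-> ~r) | ~r)):
    ((q <-> ~r) | ~r): β-rule — branch into (q <-> ~r)  //  ~r.
      branch 1.1 (add (q <-> ~r)):
        (q <-> ~r): β-rule — branch into q, ~r  //  ~q, ~~r.
          branch 1.1.1 (add q, ~r):
            ○ open, literals {p=T, q=T, r=F}.
          branch 1.1.2 (add ~q, ~~r):
            ○ open, literals {p=T, q=F, r=T}.
      branch 1.2 (add ~r):
        ○ open, literals {p=T, r=F}.
  branch 2 (add (q <-> ~q)):
    (q <-> ~q): β-rule — branch into q, ~q  //  ~q, ~~q.
      branch 2.1 (add q, ~q):
        × closes — contains both q and ~q.
      branch 2.2 (add ~q, ~~q):
        × closes — contains both q and ~q.
2 branches closed, 3 open.
An open branch gives a countermodel: p=T, q=T, r=F (unmentioned atoms arbitrary); the premises hold there but the conclusion fails.

No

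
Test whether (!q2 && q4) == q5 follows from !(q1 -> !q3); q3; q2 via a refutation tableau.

No

Initial set: {!(q1 -> !q3); q3; q2; !((!q2 && q4) == q5)}.
!(q1 -> !q3): α-rule — add q1, !!q3.
!((!q2 && q4) == q5): β-rule — branch into (!q2 && q4), !q5  //  !(!q2 && q4), q5.
  branch 1 (add (!q2 && q4), !q5):
    (!q2 && q4): α-rule — add !q2, q4.
    × closes — contains both q2 and !q2.
  branch 2 (add !(!q2 && q4), q5):
    !(!q2 && q4): β-rule — branch into !!q2  //  !q4.
      branch 2.1 (add !!q2):
        ○ open, literals {q1=1, q2=1, q3=1, q5=1}.
      branch 2.2 (add !q4):
        ○ open, literals {q1=1, q2=1, q3=1, q4=0, q5=1}.
1 branch closed, 2 open.
An open branch gives a countermodel: q1=1, q2=1, q3=1, q5=1 (unmentioned atoms arbitrary); the premises hold there but the conclusion fails.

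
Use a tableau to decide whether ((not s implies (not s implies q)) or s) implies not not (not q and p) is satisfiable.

Initial set: {(((not s implies (not s implies q)) or s) implies not not (not q and p))}.
(((not s implies (not s implies q)) or s) implies not not (not q and p)): β-rule — branch into not ((not s implies (not s implies q)) or s)  //  not not (not q and p).
  branch 1 (add not ((not s implies (not s implies q)) or s)):
    not ((not s implies (not s implies q)) or s): α-rule — add not (not s implies (not s implies q)), not s.
    not (not s implies (not s implies q)): α-rule — add not s, not (not s implies q).
    not (not s implies q): α-rule — add not s, not q.
    ○ open, literals {q=false, s=false}.
  branch 2 (add not not (not q and p)):
    not not (not q and p): drop double negation, giving (not q and p).
    (not q and p): α-rule — add not q, p.
    ○ open, literals {p=true, q=false}.
0 branches closed, 2 open.
An open branch gives a satisfying assignment: q=false, s=false.

Satisfiable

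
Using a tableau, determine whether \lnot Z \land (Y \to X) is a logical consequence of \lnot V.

Initial set: {T \lnot V; F (\lnot Z \land (Y \to X))}.
F (\lnot Z \land (Y \to X)): β-rule — branch into F \lnot Z  //  F (Y \to X).
  branch 1 (add F \lnot Z):
    ○ open, literals {V=0, Z=1}.
  branch 2 (add F (Y \to X)):
    F (Y \to X): α-rule — add T Y, F X.
    ○ open, literals {V=0, X=0, Y=1}.
0 branches closed, 2 open.
An open branch gives a countermodel: V=0, Z=1 (unmentioned atoms arbitrary); the premises hold there but the conclusion fails.

No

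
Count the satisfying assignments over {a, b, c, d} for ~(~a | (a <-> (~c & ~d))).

Initial set: {~(~a | (a <-> (~c & ~d)))}.
~(~a | (a <-> (~c & ~d))): α-rule — add ~~a, ~(a <-> (~c & ~d)).
~(a <-> (~c & ~d)): β-rule — branch into a, ~(~c & ~d)  //  ~a, (~c & ~d).
  branch 1 (add a, ~(~c & ~d)):
    ~(~c & ~d): β-rule — branch into ~~c  //  ~~d.
      branch 1.1 (add ~~c):
        ○ open, literals {a=true, c=true}.
      branch 1.2 (add ~~d):
        ○ open, literals {a=true, d=true}.
  branch 2 (add ~a, (~c & ~d)):
    × closes — contains both a and ~a.
1 branch closed, 2 open.
Each open branch fixes some atoms; the unmentioned ones are free. Counting distinct full assignments: branch {a=true, c=true} (b, d) contributes 4 new; branch {a=true, d=true} (b, c) contributes 2 new. Total: 6.

6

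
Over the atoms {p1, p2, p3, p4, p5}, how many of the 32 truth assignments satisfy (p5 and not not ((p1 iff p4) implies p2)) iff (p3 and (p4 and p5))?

Initial set: {T ((p5 and not not ((p1 iff p4) implies p2)) iff (p3 and (p4 and p5)))}.
T ((p5 and not not ((p1 iff p4) implies p2)) iff (p3 and (p4 and p5))): β-rule — branch into T (p5 and not not ((p1 iff p4) implies p2)), T (p3 and (p4 and p5))  //  F (p5 and not not ((p1 iff p4) implies p2)), F (p3 and (p4 and p5)).
  branch 1 (add T (p5 and not not ((p1 iff p4) implies p2)), T (p3 and (p4 and p5))):
    T (p5 and not not ((p1 iff p4) implies p2)): α-rule — add T p5, T not not ((p1 iff p4) implies p2).
    T (p3 and (p4 and p5)): α-rule — add T p3, T (p4 and p5).
    T not not ((p1 iff p4) implies p2): drop double negation, giving T ((p1 iff p4) implies p2).
    T (p4 and p5): α-rule — add T p4, T p5.
    T ((p1 iff p4) implies p2): β-rule — branch into F (p1 iff p4)  //  T p2.
      branch 1.1 (add F (p1 iff p4)):
        F (p1 iff p4): β-rule — branch into T p1, F p4  //  F p1, T p4.
          branch 1.1.1 (add T p1, F p4):
            × closes — contains both p4 and not p4.
          branch 1.1.2 (add F p1, T p4):
            ○ open, literals {p1=false, p3=true, p4=true, p5=true}.
      branch 1.2 (add T p2):
        ○ open, literals {p2=true, p3=true, p4=true, p5=true}.
  branch 2 (add F (p5 and not not ((p1 iff p4) implies p2)), F (p3 and (p4 and p5))):
    F (p5 and not not ((p1 iff p4) implies p2)): β-rule — branch into F p5  //  F not not ((p1 iff p4) implies p2).
      branch 2.1 (add F p5):
        F (p3 and (p4 and p5)): β-rule — branch into F p3  //  F (p4 and p5).
          branch 2.1.1 (add F p3):
            ○ open, literals {p3=false, p5=false}.
          branch 2.1.2 (add F (p4 and p5)):
            F (p4 and p5): β-rule — branch into F p4  //  F p5.
              branch 2.1.2.1 (add F p4):
                ○ open, literals {p4=false, p5=false}.
              branch 2.1.2.2 (add F p5):
                ○ open, literals {p5=false}.
      branch 2.2 (add F not not ((p1 iff p4) implies p2)):
        F not not ((p1 iff p4) implies p2): drop double negation, giving F ((p1 iff p4) implies p2).
        F ((p1 iff p4) implies p2): α-rule — add T (p1 iff p4), F p2.
        F (p3 and (p4 and p5)): β-rule — branch into F p3  //  F (p4 and p5).
          branch 2.2.1 (add F p3):
            T (p1 iff p4): β-rule — branch into T p1, T p4  //  F p1, F p4.
              branch 2.2.1.1 (add T p1, T p4):
                ○ open, literals {p1=true, p2=false, p3=false, p4=true}.
              branch 2.2.1.2 (add F p1, F p4):
                ○ open, literals {p1=false, p2=false, p3=false, p4=false}.
          branch 2.2.2 (add F (p4 and p5)):
            T (p1 iff p4): β-rule — branch into T p1, T p4  //  F p1, F p4.
              branch 2.2.2.1 (add T p1, T p4):
                F (p4 and p5): β-rule — branch into F p4  //  F p5.
                  branch 2.2.2.1.1 (add F p4):
                    × closes — contains both p4 and not p4.
                  branch 2.2.2.1.2 (add F p5):
                    ○ open, literals {p1=true, p2=false, p4=true, p5=false}.
              branch 2.2.2.2 (add F p1, F p4):
                F (p4 and p5): β-rule — branch into F p4  //  F p5.
                  branch 2.2.2.2.1 (add F p4):
                    ○ open, literals {p1=false, p2=false, p4=false}.
                  branch 2.2.2.2.2 (add F p5):
                    ○ open, literals {p1=false, p2=false, p4=false, p5=false}.
2 branches closed, 10 open.
Each open branch fixes some atoms; the unmentioned ones are free. Counting distinct full assignments: branch {p1=false, p3=true, p4=true, p5=true} (p2) contributes 2 new; branch {p2=true, p3=true, p4=true, p5=true} (p1) contributes 1 new; branch {p3=false, p5=false} (p1, p2, p4) contributes 8 new; branch {p4=false, p5=false} (p1, p2, p3) contributes 4 new; branch {p5=false} (p1, p2, p3, p4) contributes 4 new; branch {p1=true, p2=false, p3=false, p4=true} (p5) contributes 1 new; branch {p1=false, p2=false, p3=false, p4=false} (p5) contributes 1 new; branch {p1=true, p2=false, p4=true, p5=false} (p3) contributes 0 new; branch {p1=false, p2=false, p4=false} (p3, p5) contributes 1 new; branch {p1=false, p2=false, p4=false, p5=false} (p3) contributes 0 new. Total: 22.

22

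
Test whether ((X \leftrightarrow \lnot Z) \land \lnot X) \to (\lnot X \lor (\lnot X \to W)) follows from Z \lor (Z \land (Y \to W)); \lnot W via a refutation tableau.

Initial set: {T (Z \lor (Z \land (Y \to W))); T \lnot W; F (((X \leftrightarrow \lnot Z) \land \lnot X) \to (\lnot X \lor (\lnot X \to W)))}.
F (((X \leftrightarrow \lnot Z) \land \lnot X) \to (\lnot X \lor (\lnot X \to W))): α-rule — add T ((X \leftrightarrow \lnot Z) \land \lnot X), F (\lnot X \lor (\lnot X \to W)).
T ((X \leftrightarrow \lnot Z) \land \lnot X): α-rule — add T (X \leftrightarrow \lnot Z), T \lnot X.
F (\lnot X \lor (\lnot X \to W)): α-rule — add F \lnot X, F (\lnot X \to W).
× closes — contains both X and \lnot X.
All 1 branch closes.
Every branch closed, so the premises entail the conclusion.

Yes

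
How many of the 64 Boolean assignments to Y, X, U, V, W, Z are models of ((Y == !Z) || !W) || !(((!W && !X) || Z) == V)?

56

Initial set: {T (((Y == !Z) || !W) || !(((!W && !X) || Z) == V))}.
T (((Y == !Z) || !W) || !(((!W && !X) || Z) == V)): β-rule — branch into T ((Y == !Z) || !W)  //  T !(((!W && !X) || Z) == V).
  branch 1 (add T ((Y == !Z) || !W)):
    T ((Y == !Z) || !W): β-rule — branch into T (Y == !Z)  //  T !W.
      branch 1.1 (add T (Y == !Z)):
        T (Y == !Z): β-rule — branch into T Y, T !Z  //  F Y, F !Z.
          branch 1.1.1 (add T Y, T !Z):
            ○ open, literals {Y=1, Z=0}.
          branch 1.1.2 (add F Y, F !Z):
            ○ open, literals {Y=0, Z=1}.
      branch 1.2 (add T !W):
        ○ open, literals {W=0}.
  branch 2 (add T !(((!W && !X) || Z) == V)):
    T !(((!W && !X) || Z) == V): β-rule — branch into T ((!W && !X) || Z), F V  //  F ((!W && !X) || Z), T V.
      branch 2.1 (add T ((!W && !X) || Z), F V):
        T ((!W && !X) || Z): β-rule — branch into T (!W && !X)  //  T Z.
          branch 2.1.1 (add T (!W && !X)):
            T (!W && !X): α-rule — add T !W, T !X.
            ○ open, literals {V=0, W=0, X=0}.
          branch 2.1.2 (add T Z):
            ○ open, literals {V=0, Z=1}.
      branch 2.2 (add F ((!W && !X) || Z), T V):
        F ((!W && !X) || Z): α-rule — add F (!W && !X), F Z.
        F (!W && !X): β-rule — branch into F !W  //  F !X.
          branch 2.2.1 (add F !W):
            ○ open, literals {V=1, W=1, Z=0}.
          branch 2.2.2 (add F !X):
            ○ open, literals {V=1, X=1, Z=0}.
0 branches closed, 7 open.
Each open branch fixes some atoms; the unmentioned ones are free. Counting distinct full assignments: branch {Y=1, Z=0} (X, U, V, W) contributes 16 new; branch {Y=0, Z=1} (X, U, V, W) contributes 16 new; branch {W=0} (Y, X, U, V, Z) contributes 16 new; branch {V=0, W=0, X=0} (Y, U, Z) contributes 0 new; branch {V=0, Z=1} (Y, X, U, W) contributes 4 new; branch {V=1, W=1, Z=0} (Y, X, U) contributes 4 new; branch {V=1, X=1, Z=0} (Y, U, W) contributes 0 new. Total: 56.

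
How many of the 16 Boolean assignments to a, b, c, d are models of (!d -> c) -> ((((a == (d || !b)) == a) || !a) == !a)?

Initial set: {((!d -> c) -> ((((a == (d || !b)) == a) || !a) == !a))}.
((!d -> c) -> ((((a == (d || !b)) == a) || !a) == !a)): β-rule — branch into !(!d -> c)  //  ((((a == (d || !b)) == a) || !a) == !a).
  branch 1 (add !(!d -> c)):
    !(!d -> c): α-rule — add !d, !c.
    ○ open, literals {c=0, d=0}.
  branch 2 (add ((((a == (d || !b)) == a) || !a) == !a)):
    ((((a == (d || !b)) == a) || !a) == !a): β-rule — branch into (((a == (d || !b)) == a) || !a), !a  //  !(((a == (d || !b)) == a) || !a), !!a.
      branch 2.1 (add (((a == (d || !b)) == a) || !a), !a):
        (((a == (d || !b)) == a) || !a): β-rule — branch into ((a == (d || !b)) == a)  //  !a.
          branch 2.1.1 (add ((a == (d || !b)) == a)):
            ((a == (d || !b)) == a): β-rule — branch into (a == (d || !b)), a  //  !(a == (d || !b)), !a.
              branch 2.1.1.1 (add (a == (d || !b)), a):
                × closes — contains both a and !a.
              branch 2.1.1.2 (add !(a == (d || !b)), !a):
                !(a == (d || !b)): β-rule — branch into a, !(d || !b)  //  !a, (d || !b).
                  branch 2.1.1.2.1 (add a, !(d || !b)):
                    × closes — contains both a and !a.
                  branch 2.1.1.2.2 (add !a, (d || !b)):
                    (d || !b): β-rule — branch into d  //  !b.
                      branch 2.1.1.2.2.1 (add d):
                        ○ open, literals {a=0, d=1}.
                      branch 2.1.1.2.2.2 (add !b):
                        ○ open, literals {a=0, b=0}.
          branch 2.1.2 (add !a):
            ○ open, literals {a=0}.
      branch 2.2 (add !(((a == (d || !b)) == a) || !a), !!a):
        !(((a == (d || !b)) == a) || !a): α-rule — add !((a == (d || !b)) == a), !!a.
        !((a == (d || !b)) == a): β-rule — branch into (a == (d || !b)), !a  //  !(a == (d || !b)), a.
          branch 2.2.1 (add (a == (d || !b)), !a):
            × closes — contains both a and !a.
          branch 2.2.2 (add !(a == (d || !b)), a):
            !(a == (d || !b)): β-rule — branch into a, !(d || !b)  //  !a, (d || !b).
              branch 2.2.2.1 (add a, !(d || !b)):
                !(d || !b): α-rule — add !d, !!b.
                ○ open, literals {a=1, b=1, d=0}.
              branch 2.2.2.2 (add !a, (d || !b)):
                × closes — contains both a and !a.
4 branches closed, 5 open.
Each open branch fixes some atoms; the unmentioned ones are free. Counting distinct full assignments: branch {c=0, d=0} (a, b) contributes 4 new; branch {a=0, d=1} (b, c) contributes 4 new; branch {a=0, b=0} (c, d) contributes 1 new; branch {a=0} (b, c, d) contributes 1 new; branch {a=1, b=1, d=0} (c) contributes 1 new. Total: 11.

11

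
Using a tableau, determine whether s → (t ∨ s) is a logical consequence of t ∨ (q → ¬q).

Initial set: {(t ∨ (q → ¬q)); ¬(s → (t ∨ s))}.
¬(s → (t ∨ s)): α-rule — add s, ¬(t ∨ s).
¬(t ∨ s): α-rule — add ¬t, ¬s.
× closes — contains both s and ¬s.
All 1 branch closes.
Every branch closed, so the premises entail the conclusion.

Yes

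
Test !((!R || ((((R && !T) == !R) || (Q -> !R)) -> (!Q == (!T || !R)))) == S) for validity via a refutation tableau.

Assume the negation and expand:
Initial set: {!!((!R || ((((R && !T) == !R) || (Q -> !R)) -> (!Q == (!T || !R)))) == S)}.
!!((!R || ((((R && !T) == !R) || (Q -> !R)) -> (!Q == (!T || !R)))) == S): β-rule — branch into (!R || ((((R && !T) == !R) || (Q -> !R)) -> (!Q == (!T || !R)))), S  //  !(!R || ((((R && !T) == !R) || (Q -> !R)) -> (!Q == (!T || !R)))), !S.
  branch 1 (add (!R || ((((R && !T) == !R) || (Q -> !R)) -> (!Q == (!T || !R)))), S):
    (!R || ((((R && !T) == !R) || (Q -> !R)) -> (!Q == (!T || !R)))): β-rule — branch into !R  //  ((((R && !T) == !R) || (Q -> !R)) -> (!Q == (!T || !R))).
      branch 1.1 (add !R):
        ○ open, literals {R=0, S=1}.
      branch 1.2 (add ((((R && !T) == !R) || (Q -> !R)) -> (!Q == (!T || !R)))):
        ((((R && !T) == !R) || (Q -> !R)) -> (!Q == (!T || !R))): β-rule — branch into !(((R && !T) == !R) || (Q -> !R))  //  (!Q == (!T || !R)).
          branch 1.2.1 (add !(((R && !T) == !R) || (Q -> !R))):
            !(((R && !T) == !R) || (Q -> !R)): α-rule — add !((R && !T) == !R), !(Q -> !R).
            !(Q -> !R): α-rule — add Q, !!R.
            !((R && !T) == !R): β-rule — branch into (R && !T), !!R  //  !(R && !T), !R.
              branch 1.2.1.1 (add (R && !T), !!R):
                (R && !T): α-rule — add R, !T.
                ○ open, literals {Q=1, R=1, S=1, T=0}.
              branch 1.2.1.2 (add !(R && !T), !R):
                × closes — contains both R and !R.
          branch 1.2.2 (add (!Q == (!T || !R))):
            (!Q == (!T || !R)): β-rule — branch into !Q, (!T || !R)  //  !!Q, !(!T || !R).
              branch 1.2.2.1 (add !Q, (!T || !R)):
                (!T || !R): β-rule — branch into !T  //  !R.
                  branch 1.2.2.1.1 (add !T):
                    ○ open, literals {Q=0, S=1, T=0}.
                  branch 1.2.2.1.2 (add !R):
                    ○ open, literals {Q=0, R=0, S=1}.
              branch 1.2.2.2 (add !!Q, !(!T || !R)):
                !(!T || !R): α-rule — add !!T, !!R.
                ○ open, literals {Q=1, R=1, S=1, T=1}.
  branch 2 (add !(!R || ((((R && !T) == !R) || (Q -> !R)) -> (!Q == (!T || !R)))), !S):
    !(!R || ((((R && !T) == !R) || (Q -> !R)) -> (!Q == (!T || !R)))): α-rule — add !!R, !((((R && !T) == !R) || (Q -> !R)) -> (!Q == (!T || !R))).
    !((((R && !T) == !R) || (Q -> !R)) -> (!Q == (!T || !R))): α-rule — add (((R && !T) == !R) || (Q -> !R)), !(!Q == (!T || !R)).
    (((R && !T) == !R) || (Q -> !R)): β-rule — branch into ((R && !T) == !R)  //  (Q -> !R).
      branch 2.1 (add ((R && !T) == !R)):
        !(!Q == (!T || !R)): β-rule — branch into !Q, !(!T || !R)  //  !!Q, (!T || !R).
          branch 2.1.1 (add !Q, !(!T || !R)):
            !(!T || !R): α-rule — add !!T, !!R.
            ((R && !T) == !R): β-rule — branch into (R && !T), !R  //  !(R && !T), !!R.
              branch 2.1.1.1 (add (R && !T), !R):
                × closes — contains both R and !R.
              branch 2.1.1.2 (add !(R && !T), !!R):
                !(R && !T): β-rule — branch into !R  //  !!T.
                  branch 2.1.1.2.1 (add !R):
                    × closes — contains both R and !R.
                  branch 2.1.1.2.2 (add !!T):
                    ○ open, literals {Q=0, R=1, S=0, T=1}.
          branch 2.1.2 (add !!Q, (!T || !R)):
            ((R && !T) == !R): β-rule — branch into (R && !T), !R  //  !(R && !T), !!R.
              branch 2.1.2.1 (add (R && !T), !R):
                × closes — contains both R and !R.
              branch 2.1.2.2 (add !(R && !T), !!R):
                (!T || !R): β-rule — branch into !T  //  !R.
                  branch 2.1.2.2.1 (add !T):
                    !(R && !T): β-rule — branch into !R  //  !!T.
                      branch 2.1.2.2.1.1 (add !R):
                        × closes — contains both R and !R.
                      branch 2.1.2.2.1.2 (add !!T):
                        × closes — contains both T and !T.
                  branch 2.1.2.2.2 (add !R):
                    × closes — contains both R and !R.
      branch 2.2 (add (Q -> !R)):
        !(!Q == (!T || !R)): β-rule — branch into !Q, !(!T || !R)  //  !!Q, (!T || !R).
          branch 2.2.1 (add !Q, !(!T || !R)):
            !(!T || !R): α-rule — add !!T, !!R.
            (Q -> !R): β-rule — branch into !Q  //  !R.
              branch 2.2.1.1 (add !Q):
                ○ open, literals {Q=0, R=1, S=0, T=1}.
              branch 2.2.1.2 (add !R):
                × closes — contains both R and !R.
          branch 2.2.2 (add !!Q, (!T || !R)):
            (Q -> !R): β-rule — branch into !Q  //  !R.
              branch 2.2.2.1 (add !Q):
                × closes — contains both Q and !Q.
              branch 2.2.2.2 (add !R):
                × closes — contains both R and !R.
10 branches closed, 7 open.
An open branch gives a countermodel: R=0, S=1 (unmentioned atoms arbitrary); under it the original formula is false.

Not valid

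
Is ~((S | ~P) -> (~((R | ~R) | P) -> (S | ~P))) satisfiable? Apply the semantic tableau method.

Initial set: {~((S | ~P) -> (~((R | ~R) | P) -> (S | ~P)))}.
~((S | ~P) -> (~((R | ~R) | P) -> (S | ~P))): α-rule — add (S | ~P), ~(~((R | ~R) | P) -> (S | ~P)).
~(~((R | ~R) | P) -> (S | ~P)): α-rule — add ~((R | ~R) | P), ~(S | ~P).
~((R | ~R) | P): α-rule — add ~(R | ~R), ~P.
~(S | ~P): α-rule — add ~S, ~~P.
× closes — contains both P and ~P.
All 1 branch closes.
Every branch closed; the formula is unsatisfiable.

Unsatisfiable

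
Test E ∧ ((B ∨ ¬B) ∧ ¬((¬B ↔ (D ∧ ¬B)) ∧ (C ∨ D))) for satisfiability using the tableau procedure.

Initial set: {(E ∧ ((B ∨ ¬B) ∧ ¬((¬B ↔ (D ∧ ¬B)) ∧ (C ∨ D))))}.
(E ∧ ((B ∨ ¬B) ∧ ¬((¬B ↔ (D ∧ ¬B)) ∧ (C ∨ D)))): α-rule — add E, ((B ∨ ¬B) ∧ ¬((¬B ↔ (D ∧ ¬B)) ∧ (C ∨ D))).
((B ∨ ¬B) ∧ ¬((¬B ↔ (D ∧ ¬B)) ∧ (C ∨ D))): α-rule — add (B ∨ ¬B), ¬((¬B ↔ (D ∧ ¬B)) ∧ (C ∨ D)).
(B ∨ ¬B): β-rule — branch into B  //  ¬B.
  branch 1 (add B):
    ¬((¬B ↔ (D ∧ ¬B)) ∧ (C ∨ D)): β-rule — branch into ¬(¬B ↔ (D ∧ ¬B))  //  ¬(C ∨ D).
      branch 1.1 (add ¬(¬B ↔ (D ∧ ¬B))):
        ¬(¬B ↔ (D ∧ ¬B)): β-rule — branch into ¬B, ¬(D ∧ ¬B)  //  ¬¬B, (D ∧ ¬B).
          branch 1.1.1 (add ¬B, ¬(D ∧ ¬B)):
            × closes — contains both B and ¬B.
          branch 1.1.2 (add ¬¬B, (D ∧ ¬B)):
            (D ∧ ¬B): α-rule — add D, ¬B.
            × closes — contains both B and ¬B.
      branch 1.2 (add ¬(C ∨ D)):
        ¬(C ∨ D): α-rule — add ¬C, ¬D.
        ○ open, literals {B=T, C=F, D=F, E=T}.
  branch 2 (add ¬B):
    ¬((¬B ↔ (D ∧ ¬B)) ∧ (C ∨ D)): β-rule — branch into ¬(¬B ↔ (D ∧ ¬B))  //  ¬(C ∨ D).
      branch 2.1 (add ¬(¬B ↔ (D ∧ ¬B))):
        ¬(¬B ↔ (D ∧ ¬B)): β-rule — branch into ¬B, ¬(D ∧ ¬B)  //  ¬¬B, (D ∧ ¬B).
          branch 2.1.1 (add ¬B, ¬(D ∧ ¬B)):
            ¬(D ∧ ¬B): β-rule — branch into ¬D  //  ¬¬B.
              branch 2.1.1.1 (add ¬D):
                ○ open, literals {B=F, D=F, E=T}.
              branch 2.1.1.2 (add ¬¬B):
                × closes — contains both B and ¬B.
          branch 2.1.2 (add ¬¬B, (D ∧ ¬B)):
            × closes — contains both B and ¬B.
      branch 2.2 (add ¬(C ∨ D)):
        ¬(C ∨ D): α-rule — add ¬C, ¬D.
        ○ open, literals {B=F, C=F, D=F, E=T}.
4 branches closed, 3 open.
An open branch gives a satisfying assignment: B=T, C=F, D=F, E=T.

Satisfiable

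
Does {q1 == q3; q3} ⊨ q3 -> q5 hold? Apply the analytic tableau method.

Initial set: {(q1 == q3); q3; !(q3 -> q5)}.
!(q3 -> q5): α-rule — add q3, !q5.
(q1 == q3): β-rule — branch into q1, q3  //  !q1, !q3.
  branch 1 (add q1, q3):
    ○ open, literals {q1=true, q3=true, q5=false}.
  branch 2 (add !q1, !q3):
    × closes — contains both q3 and !q3.
1 branch closed, 1 open.
An open branch gives a countermodel: q1=true, q3=true, q5=false (unmentioned atoms arbitrary); the premises hold there but the conclusion fails.

No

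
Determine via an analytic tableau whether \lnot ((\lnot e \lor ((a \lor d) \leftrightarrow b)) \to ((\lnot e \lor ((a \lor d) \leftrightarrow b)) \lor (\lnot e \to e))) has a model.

Unsatisfiable

Initial set: {\lnot ((\lnot e \lor ((a \lor d) \leftrightarrow b)) \to ((\lnot e \lor ((a \lor d) \leftrightarrow b)) \lor (\lnot e \to e)))}.
\lnot ((\lnot e \lor ((a \lor d) \leftrightarrow b)) \to ((\lnot e \lor ((a \lor d) \leftrightarrow b)) \lor (\lnot e \to e))): α-rule — add (\lnot e \lor ((a \lor d) \leftrightarrow b)), \lnot ((\lnot e \lor ((a \lor d) \leftrightarrow b)) \lor (\lnot e \to e)).
\lnot ((\lnot e \lor ((a \lor d) \leftrightarrow b)) \lor (\lnot e \to e)): α-rule — add \lnot (\lnot e \lor ((a \lor d) \leftrightarrow b)), \lnot (\lnot e \to e).
\lnot (\lnot e \lor ((a \lor d) \leftrightarrow b)): α-rule — add \lnot \lnot e, \lnot ((a \lor d) \leftrightarrow b).
\lnot (\lnot e \to e): α-rule — add \lnot e, \lnot e.
× closes — contains both e and \lnot e.
All 1 branch closes.
Every branch closed; the formula is unsatisfiable.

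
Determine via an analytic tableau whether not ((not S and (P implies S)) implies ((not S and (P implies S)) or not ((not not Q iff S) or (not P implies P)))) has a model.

Initial set: {not ((not S and (P implies S)) implies ((not S and (P implies S)) or not ((not not Q iff S) or (not P implies P))))}.
not ((not S and (P implies S)) implies ((not S and (P implies S)) or not ((not not Q iff S) or (not P implies P)))): α-rule — add (not S and (P implies S)), not ((not S and (P implies S)) or not ((not not Q iff S) or (not P implies P))).
(not S and (P implies S)): α-rule — add not S, (P implies S).
not ((not S and (P implies S)) or not ((not not Q iff S) or (not P implies P))): α-rule — add not (not S and (P implies S)), not not ((not not Q iff S) or (not P implies P)).
(P implies S): β-rule — branch into not P  //  S.
  branch 1 (add not P):
    not (not S and (P implies S)): β-rule — branch into not not S  //  not (P implies S).
      branch 1.1 (add not not S):
        × closes — contains both S and not S.
      branch 1.2 (add not (P implies S)):
        not (P implies S): α-rule — add P, not S.
        × closes — contains both P and not P.
  branch 2 (add S):
    × closes — contains both S and not S.
All 3 branches close.
Every branch closed; the formula is unsatisfiable.

Unsatisfiable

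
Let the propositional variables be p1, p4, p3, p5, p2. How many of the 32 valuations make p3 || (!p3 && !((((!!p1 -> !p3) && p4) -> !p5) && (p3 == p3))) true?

Initial set: {(p3 || (!p3 && !((((!!p1 -> !p3) && p4) -> !p5) && (p3 == p3))))}.
(p3 || (!p3 && !((((!!p1 -> !p3) && p4) -> !p5) && (p3 == p3)))): β-rule — branch into p3  //  (!p3 && !((((!!p1 -> !p3) && p4) -> !p5) && (p3 == p3))).
  branch 1 (add p3):
    ○ open, literals {p3=true}.
  branch 2 (add (!p3 && !((((!!p1 -> !p3) && p4) -> !p5) && (p3 == p3)))):
    (!p3 && !((((!!p1 -> !p3) && p4) -> !p5) && (p3 == p3))): α-rule — add !p3, !((((!!p1 -> !p3) && p4) -> !p5) && (p3 == p3)).
    !((((!!p1 -> !p3) && p4) -> !p5) && (p3 == p3)): β-rule — branch into !(((!!p1 -> !p3) && p4) -> !p5)  //  !(p3 == p3).
      branch 2.1 (add !(((!!p1 -> !p3) && p4) -> !p5)):
        !(((!!p1 -> !p3) && p4) -> !p5): α-rule — add ((!!p1 -> !p3) && p4), !!p5.
        ((!!p1 -> !p3) && p4): α-rule — add (!!p1 -> !p3), p4.
        (!!p1 -> !p3): β-rule — branch into !!!p1  //  !p3.
          branch 2.1.1 (add !!!p1):
            !!!p1: drop double negation, giving !p1.
            ○ open, literals {p1=false, p3=false, p4=true, p5=true}.
          branch 2.1.2 (add !p3):
            ○ open, literals {p3=false, p4=true, p5=true}.
      branch 2.2 (add !(p3 == p3)):
        !(p3 == p3): β-rule — branch into p3, !p3  //  !p3, p3.
          branch 2.2.1 (add p3, !p3):
            × closes — contains both p3 and !p3.
          branch 2.2.2 (add !p3, p3):
            × closes — contains both p3 and !p3.
2 branches closed, 3 open.
Each open branch fixes some atoms; the unmentioned ones are free. Counting distinct full assignments: branch {p3=true} (p1, p4, p5, p2) contributes 16 new; branch {p1=false, p3=false, p4=true, p5=true} (p2) contributes 2 new; branch {p3=false, p4=true, p5=true} (p1, p2) contributes 2 new. Total: 20.

20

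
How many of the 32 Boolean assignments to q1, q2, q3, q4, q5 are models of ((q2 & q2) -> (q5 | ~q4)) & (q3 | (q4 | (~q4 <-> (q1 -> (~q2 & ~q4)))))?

26

Initial set: {(((q2 & q2) -> (q5 | ~q4)) & (q3 | (q4 | (~q4 <-> (q1 -> (~q2 & ~q4))))))}.
(((q2 & q2) -> (q5 | ~q4)) & (q3 | (q4 | (~q4 <-> (q1 -> (~q2 & ~q4)))))): α-rule — add ((q2 & q2) -> (q5 | ~q4)), (q3 | (q4 | (~q4 <-> (q1 -> (~q2 & ~q4))))).
((q2 & q2) -> (q5 | ~q4)): β-rule — branch into ~(q2 & q2)  //  (q5 | ~q4).
  branch 1 (add ~(q2 & q2)):
    (q3 | (q4 | (~q4 <-> (q1 -> (~q2 & ~q4))))): β-rule — branch into q3  //  (q4 | (~q4 <-> (q1 -> (~q2 & ~q4)))).
      branch 1.1 (add q3):
        ~(q2 & q2): β-rule — branch into ~q2  //  ~q2.
          branch 1.1.1 (add ~q2):
            ○ open, literals {q2=0, q3=1}.
          branch 1.1.2 (add ~q2):
            ○ open, literals {q2=0, q3=1}.
      branch 1.2 (add (q4 | (~q4 <-> (q1 -> (~q2 & ~q4))))):
        ~(q2 & q2): β-rule — branch into ~q2  //  ~q2.
          branch 1.2.1 (add ~q2):
            (q4 | (~q4 <-> (q1 -> (~q2 & ~q4)))): β-rule — branch into q4  //  (~q4 <-> (q1 -> (~q2 & ~q4))).
              branch 1.2.1.1 (add q4):
                ○ open, literals {q2=0, q4=1}.
              branch 1.2.1.2 (add (~q4 <-> (q1 -> (~q2 & ~q4)))):
                (~q4 <-> (q1 -> (~q2 & ~q4))): β-rule — branch into ~q4, (q1 -> (~q2 & ~q4))  //  ~~q4, ~(q1 -> (~q2 & ~q4)).
                  branch 1.2.1.2.1 (add ~q4, (q1 -> (~q2 & ~q4))):
                    (q1 -> (~q2 & ~q4)): β-rule — branch into ~q1  //  (~q2 & ~q4).
                      branch 1.2.1.2.1.1 (add ~q1):
                        ○ open, literals {q1=0, q2=0, q4=0}.
                      branch 1.2.1.2.1.2 (add (~q2 & ~q4)):
                        (~q2 & ~q4): α-rule — add ~q2, ~q4.
                        ○ open, literals {q2=0, q4=0}.
                  branch 1.2.1.2.2 (add ~~q4, ~(q1 -> (~q2 & ~q4))):
                    ~(q1 -> (~q2 & ~q4)): α-rule — add q1, ~(~q2 & ~q4).
                    ~(~q2 & ~q4): β-rule — branch into ~~q2  //  ~~q4.
                      branch 1.2.1.2.2.1 (add ~~q2):
                        × closes — contains both q2 and ~q2.
                      branch 1.2.1.2.2.2 (add ~~q4):
                        ○ open, literals {q1=1, q2=0, q4=1}.
          branch 1.2.2 (add ~q2):
            (q4 | (~q4 <-> (q1 -> (~q2 & ~q4)))): β-rule — branch into q4  //  (~q4 <-> (q1 -> (~q2 & ~q4))).
              branch 1.2.2.1 (add q4):
                ○ open, literals {q2=0, q4=1}.
              branch 1.2.2.2 (add (~q4 <-> (q1 -> (~q2 & ~q4)))):
                (~q4 <-> (q1 -> (~q2 & ~q4))): β-rule — branch into ~q4, (q1 -> (~q2 & ~q4))  //  ~~q4, ~(q1 -> (~q2 & ~q4)).
                  branch 1.2.2.2.1 (add ~q4, (q1 -> (~q2 & ~q4))):
                    (q1 -> (~q2 & ~q4)): β-rule — branch into ~q1  //  (~q2 & ~q4).
                      branch 1.2.2.2.1.1 (add ~q1):
                        ○ open, literals {q1=0, q2=0, q4=0}.
                      branch 1.2.2.2.1.2 (add (~q2 & ~q4)):
                        (~q2 & ~q4): α-rule — add ~q2, ~q4.
                        ○ open, literals {q2=0, q4=0}.
                  branch 1.2.2.2.2 (add ~~q4, ~(q1 -> (~q2 & ~q4))):
                    ~(q1 -> (~q2 & ~q4)): α-rule — add q1, ~(~q2 & ~q4).
                    ~(~q2 & ~q4): β-rule — branch into ~~q2  //  ~~q4.
                      branch 1.2.2.2.2.1 (add ~~q2):
                        × closes — contains both q2 and ~q2.
                      branch 1.2.2.2.2.2 (add ~~q4):
                        ○ open, literals {q1=1, q2=0, q4=1}.
  branch 2 (add (q5 | ~q4)):
    (q3 | (q4 | (~q4 <-> (q1 -> (~q2 & ~q4))))): β-rule — branch into q3  //  (q4 | (~q4 <-> (q1 -> (~q2 & ~q4)))).
      branch 2.1 (add q3):
        (q5 | ~q4): β-rule — branch into q5  //  ~q4.
          branch 2.1.1 (add q5):
            ○ open, literals {q3=1, q5=1}.
          branch 2.1.2 (add ~q4):
            ○ open, literals {q3=1, q4=0}.
      branch 2.2 (add (q4 | (~q4 <-> (q1 -> (~q2 & ~q4))))):
        (q5 | ~q4): β-rule — branch into q5  //  ~q4.
          branch 2.2.1 (add q5):
            (q4 | (~q4 <-> (q1 -> (~q2 & ~q4)))): β-rule — branch into q4  //  (~q4 <-> (q1 -> (~q2 & ~q4))).
              branch 2.2.1.1 (add q4):
                ○ open, literals {q4=1, q5=1}.
              branch 2.2.1.2 (add (~q4 <-> (q1 -> (~q2 & ~q4)))):
                (~q4 <-> (q1 -> (~q2 & ~q4))): β-rule — branch into ~q4, (q1 -> (~q2 & ~q4))  //  ~~q4, ~(q1 -> (~q2 & ~q4)).
                  branch 2.2.1.2.1 (add ~q4, (q1 -> (~q2 & ~q4))):
                    (q1 -> (~q2 & ~q4)): β-rule — branch into ~q1  //  (~q2 & ~q4).
                      branch 2.2.1.2.1.1 (add ~q1):
                        ○ open, literals {q1=0, q4=0, q5=1}.
                      branch 2.2.1.2.1.2 (add (~q2 & ~q4)):
                        (~q2 & ~q4): α-rule — add ~q2, ~q4.
                        ○ open, literals {q2=0, q4=0, q5=1}.
                  branch 2.2.1.2.2 (add ~~q4, ~(q1 -> (~q2 & ~q4))):
                    ~(q1 -> (~q2 & ~q4)): α-rule — add q1, ~(~q2 & ~q4).
                    ~(~q2 & ~q4): β-rule — branch into ~~q2  //  ~~q4.
                      branch 2.2.1.2.2.1 (add ~~q2):
                        ○ open, literals {q1=1, q2=1, q4=1, q5=1}.
                      branch 2.2.1.2.2.2 (add ~~q4):
                        ○ open, literals {q1=1, q4=1, q5=1}.
          branch 2.2.2 (add ~q4):
            (q4 | (~q4 <-> (q1 -> (~q2 & ~q4)))): β-rule — branch into q4  //  (~q4 <-> (q1 -> (~q2 & ~q4))).
              branch 2.2.2.1 (add q4):
                × closes — contains both q4 and ~q4.
              branch 2.2.2.2 (add (~q4 <-> (q1 -> (~q2 & ~q4)))):
                (~q4 <-> (q1 -> (~q2 & ~q4))): β-rule — branch into ~q4, (q1 -> (~q2 & ~q4))  //  ~~q4, ~(q1 -> (~q2 & ~q4)).
                  branch 2.2.2.2.1 (add ~q4, (q1 -> (~q2 & ~q4))):
                    (q1 -> (~q2 & ~q4)): β-rule — branch into ~q1  //  (~q2 & ~q4).
                      branch 2.2.2.2.1.1 (add ~q1):
                        ○ open, literals {q1=0, q4=0}.
                      branch 2.2.2.2.1.2 (add (~q2 & ~q4)):
                        (~q2 & ~q4): α-rule — add ~q2, ~q4.
                        ○ open, literals {q2=0, q4=0}.
                  branch 2.2.2.2.2 (add ~~q4, ~(q1 -> (~q2 & ~q4))):
                    × closes — contains both q4 and ~q4.
4 branches closed, 19 open.
Each open branch fixes some atoms; the unmentioned ones are free. Counting distinct full assignments: branch {q2=0, q3=1} (q1, q4, q5) contributes 8 new; branch {q2=0, q3=1} (q1, q4, q5) contributes 0 new; branch {q2=0, q4=1} (q1, q3, q5) contributes 4 new; branch {q1=0, q2=0, q4=0} (q3, q5) contributes 2 new; branch {q2=0, q4=0} (q1, q3, q5) contributes 2 new; branch {q1=1, q2=0, q4=1} (q3, q5) contributes 0 new; branch {q2=0, q4=1} (q1, q3, q5) contributes 0 new; branch {q1=0, q2=0, q4=0} (q3, q5) contributes 0 new; branch {q2=0, q4=0} (q1, q3, q5) contributes 0 new; branch {q1=1, q2=0, q4=1} (q3, q5) contributes 0 new; branch {q3=1, q5=1} (q1, q2, q4) contributes 4 new; branch {q3=1, q4=0} (q1, q2, q5) contributes 2 new; branch {q4=1, q5=1} (q1, q2, q3) contributes 2 new; branch {q1=0, q4=0, q5=1} (q2, q3) contributes 1 new; branch {q2=0, q4=0, q5=1} (q1, q3) contributes 0 new; branch {q1=1, q2=1, q4=1, q5=1} (q3) contributes 0 new; branch {q1=1, q4=1, q5=1} (q2, q3) contributes 0 new; branch {q1=0, q4=0} (q2, q3, q5) contributes 1 new; branch {q2=0, q4=0} (q1, q3, q5) contributes 0 new. Total: 26.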